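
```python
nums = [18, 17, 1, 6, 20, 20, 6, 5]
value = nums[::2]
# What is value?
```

nums has length 8. The slice nums[::2] selects indices [0, 2, 4, 6] (0->18, 2->1, 4->20, 6->6), giving [18, 1, 20, 6].

[18, 1, 20, 6]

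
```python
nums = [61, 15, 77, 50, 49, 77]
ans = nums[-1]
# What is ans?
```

nums has length 6. Negative index -1 maps to positive index 6 + (-1) = 5. nums[5] = 77.

77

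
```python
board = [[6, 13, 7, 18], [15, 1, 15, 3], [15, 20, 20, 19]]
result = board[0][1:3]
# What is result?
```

board[0] = [6, 13, 7, 18]. board[0] has length 4. The slice board[0][1:3] selects indices [1, 2] (1->13, 2->7), giving [13, 7].

[13, 7]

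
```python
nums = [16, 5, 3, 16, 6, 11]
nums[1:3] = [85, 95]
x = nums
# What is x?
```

nums starts as [16, 5, 3, 16, 6, 11] (length 6). The slice nums[1:3] covers indices [1, 2] with values [5, 3]. Replacing that slice with [85, 95] (same length) produces [16, 85, 95, 16, 6, 11].

[16, 85, 95, 16, 6, 11]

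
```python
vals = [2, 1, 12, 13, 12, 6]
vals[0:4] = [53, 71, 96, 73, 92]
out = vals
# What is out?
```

vals starts as [2, 1, 12, 13, 12, 6] (length 6). The slice vals[0:4] covers indices [0, 1, 2, 3] with values [2, 1, 12, 13]. Replacing that slice with [53, 71, 96, 73, 92] (different length) produces [53, 71, 96, 73, 92, 12, 6].

[53, 71, 96, 73, 92, 12, 6]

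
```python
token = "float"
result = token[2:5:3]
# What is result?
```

token has length 5. The slice token[2:5:3] selects indices [2] (2->'o'), giving 'o'.

'o'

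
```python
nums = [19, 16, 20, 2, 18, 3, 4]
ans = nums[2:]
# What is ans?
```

nums has length 7. The slice nums[2:] selects indices [2, 3, 4, 5, 6] (2->20, 3->2, 4->18, 5->3, 6->4), giving [20, 2, 18, 3, 4].

[20, 2, 18, 3, 4]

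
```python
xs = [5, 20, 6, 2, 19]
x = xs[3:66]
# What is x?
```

xs has length 5. The slice xs[3:66] selects indices [3, 4] (3->2, 4->19), giving [2, 19].

[2, 19]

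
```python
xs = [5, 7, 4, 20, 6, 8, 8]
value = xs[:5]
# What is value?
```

xs has length 7. The slice xs[:5] selects indices [0, 1, 2, 3, 4] (0->5, 1->7, 2->4, 3->20, 4->6), giving [5, 7, 4, 20, 6].

[5, 7, 4, 20, 6]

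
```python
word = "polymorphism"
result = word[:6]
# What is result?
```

word has length 12. The slice word[:6] selects indices [0, 1, 2, 3, 4, 5] (0->'p', 1->'o', 2->'l', 3->'y', 4->'m', 5->'o'), giving 'polymo'.

'polymo'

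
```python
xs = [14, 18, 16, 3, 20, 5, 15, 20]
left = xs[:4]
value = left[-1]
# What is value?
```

xs has length 8. The slice xs[:4] selects indices [0, 1, 2, 3] (0->14, 1->18, 2->16, 3->3), giving [14, 18, 16, 3]. So left = [14, 18, 16, 3]. Then left[-1] = 3.

3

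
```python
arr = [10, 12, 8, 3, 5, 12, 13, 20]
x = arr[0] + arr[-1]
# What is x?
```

arr has length 8. arr[0] = 10.
arr has length 8. Negative index -1 maps to positive index 8 + (-1) = 7. arr[7] = 20.
Sum: 10 + 20 = 30.

30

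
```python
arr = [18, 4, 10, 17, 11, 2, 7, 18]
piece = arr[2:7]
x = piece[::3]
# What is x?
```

arr has length 8. The slice arr[2:7] selects indices [2, 3, 4, 5, 6] (2->10, 3->17, 4->11, 5->2, 6->7), giving [10, 17, 11, 2, 7]. So piece = [10, 17, 11, 2, 7]. piece has length 5. The slice piece[::3] selects indices [0, 3] (0->10, 3->2), giving [10, 2].

[10, 2]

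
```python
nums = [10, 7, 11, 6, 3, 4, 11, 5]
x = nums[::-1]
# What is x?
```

nums has length 8. The slice nums[::-1] selects indices [7, 6, 5, 4, 3, 2, 1, 0] (7->5, 6->11, 5->4, 4->3, 3->6, 2->11, 1->7, 0->10), giving [5, 11, 4, 3, 6, 11, 7, 10].

[5, 11, 4, 3, 6, 11, 7, 10]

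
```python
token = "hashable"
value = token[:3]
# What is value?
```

token has length 8. The slice token[:3] selects indices [0, 1, 2] (0->'h', 1->'a', 2->'s'), giving 'has'.

'has'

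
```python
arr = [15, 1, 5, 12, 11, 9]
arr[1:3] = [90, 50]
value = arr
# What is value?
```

arr starts as [15, 1, 5, 12, 11, 9] (length 6). The slice arr[1:3] covers indices [1, 2] with values [1, 5]. Replacing that slice with [90, 50] (same length) produces [15, 90, 50, 12, 11, 9].

[15, 90, 50, 12, 11, 9]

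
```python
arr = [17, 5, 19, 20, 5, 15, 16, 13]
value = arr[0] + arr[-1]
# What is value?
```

arr has length 8. arr[0] = 17.
arr has length 8. Negative index -1 maps to positive index 8 + (-1) = 7. arr[7] = 13.
Sum: 17 + 13 = 30.

30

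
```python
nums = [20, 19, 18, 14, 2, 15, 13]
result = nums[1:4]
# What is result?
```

nums has length 7. The slice nums[1:4] selects indices [1, 2, 3] (1->19, 2->18, 3->14), giving [19, 18, 14].

[19, 18, 14]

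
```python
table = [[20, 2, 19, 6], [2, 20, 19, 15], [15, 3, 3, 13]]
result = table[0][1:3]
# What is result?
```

table[0] = [20, 2, 19, 6]. table[0] has length 4. The slice table[0][1:3] selects indices [1, 2] (1->2, 2->19), giving [2, 19].

[2, 19]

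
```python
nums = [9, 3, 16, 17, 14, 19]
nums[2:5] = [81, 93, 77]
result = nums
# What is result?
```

nums starts as [9, 3, 16, 17, 14, 19] (length 6). The slice nums[2:5] covers indices [2, 3, 4] with values [16, 17, 14]. Replacing that slice with [81, 93, 77] (same length) produces [9, 3, 81, 93, 77, 19].

[9, 3, 81, 93, 77, 19]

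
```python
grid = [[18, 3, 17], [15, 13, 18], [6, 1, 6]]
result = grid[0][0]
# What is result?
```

grid[0] = [18, 3, 17]. Taking column 0 of that row yields 18.

18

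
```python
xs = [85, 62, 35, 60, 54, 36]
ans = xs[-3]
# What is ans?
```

xs has length 6. Negative index -3 maps to positive index 6 + (-3) = 3. xs[3] = 60.

60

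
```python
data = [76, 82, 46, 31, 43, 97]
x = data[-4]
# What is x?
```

data has length 6. Negative index -4 maps to positive index 6 + (-4) = 2. data[2] = 46.

46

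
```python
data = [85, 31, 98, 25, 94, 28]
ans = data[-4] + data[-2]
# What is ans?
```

data has length 6. Negative index -4 maps to positive index 6 + (-4) = 2. data[2] = 98.
data has length 6. Negative index -2 maps to positive index 6 + (-2) = 4. data[4] = 94.
Sum: 98 + 94 = 192.

192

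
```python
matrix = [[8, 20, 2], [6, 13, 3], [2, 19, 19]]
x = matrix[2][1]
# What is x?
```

matrix[2] = [2, 19, 19]. Taking column 1 of that row yields 19.

19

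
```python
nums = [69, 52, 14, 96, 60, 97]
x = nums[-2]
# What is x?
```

nums has length 6. Negative index -2 maps to positive index 6 + (-2) = 4. nums[4] = 60.

60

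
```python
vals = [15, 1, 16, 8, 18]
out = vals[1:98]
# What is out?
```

vals has length 5. The slice vals[1:98] selects indices [1, 2, 3, 4] (1->1, 2->16, 3->8, 4->18), giving [1, 16, 8, 18].

[1, 16, 8, 18]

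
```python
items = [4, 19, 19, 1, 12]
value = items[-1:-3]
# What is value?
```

items has length 5. The slice items[-1:-3] resolves to an empty index range, so the result is [].

[]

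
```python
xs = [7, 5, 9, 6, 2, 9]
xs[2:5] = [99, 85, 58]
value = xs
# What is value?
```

xs starts as [7, 5, 9, 6, 2, 9] (length 6). The slice xs[2:5] covers indices [2, 3, 4] with values [9, 6, 2]. Replacing that slice with [99, 85, 58] (same length) produces [7, 5, 99, 85, 58, 9].

[7, 5, 99, 85, 58, 9]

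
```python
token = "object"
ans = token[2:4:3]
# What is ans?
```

token has length 6. The slice token[2:4:3] selects indices [2] (2->'j'), giving 'j'.

'j'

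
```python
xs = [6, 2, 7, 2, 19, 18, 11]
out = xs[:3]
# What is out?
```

xs has length 7. The slice xs[:3] selects indices [0, 1, 2] (0->6, 1->2, 2->7), giving [6, 2, 7].

[6, 2, 7]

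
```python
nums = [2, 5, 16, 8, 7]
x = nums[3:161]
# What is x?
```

nums has length 5. The slice nums[3:161] selects indices [3, 4] (3->8, 4->7), giving [8, 7].

[8, 7]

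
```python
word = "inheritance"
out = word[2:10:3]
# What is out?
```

word has length 11. The slice word[2:10:3] selects indices [2, 5, 8] (2->'h', 5->'i', 8->'n'), giving 'hin'.

'hin'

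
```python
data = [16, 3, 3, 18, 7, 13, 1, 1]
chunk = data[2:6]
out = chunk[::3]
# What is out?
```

data has length 8. The slice data[2:6] selects indices [2, 3, 4, 5] (2->3, 3->18, 4->7, 5->13), giving [3, 18, 7, 13]. So chunk = [3, 18, 7, 13]. chunk has length 4. The slice chunk[::3] selects indices [0, 3] (0->3, 3->13), giving [3, 13].

[3, 13]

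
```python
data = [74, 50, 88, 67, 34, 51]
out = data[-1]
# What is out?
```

data has length 6. Negative index -1 maps to positive index 6 + (-1) = 5. data[5] = 51.

51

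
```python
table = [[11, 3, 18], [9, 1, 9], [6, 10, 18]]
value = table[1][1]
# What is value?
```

table[1] = [9, 1, 9]. Taking column 1 of that row yields 1.

1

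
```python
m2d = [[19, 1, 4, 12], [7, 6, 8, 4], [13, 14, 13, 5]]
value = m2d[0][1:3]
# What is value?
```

m2d[0] = [19, 1, 4, 12]. m2d[0] has length 4. The slice m2d[0][1:3] selects indices [1, 2] (1->1, 2->4), giving [1, 4].

[1, 4]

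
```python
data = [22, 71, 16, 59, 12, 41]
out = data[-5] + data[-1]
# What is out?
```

data has length 6. Negative index -5 maps to positive index 6 + (-5) = 1. data[1] = 71.
data has length 6. Negative index -1 maps to positive index 6 + (-1) = 5. data[5] = 41.
Sum: 71 + 41 = 112.

112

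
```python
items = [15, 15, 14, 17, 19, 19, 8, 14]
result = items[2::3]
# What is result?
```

items has length 8. The slice items[2::3] selects indices [2, 5] (2->14, 5->19), giving [14, 19].

[14, 19]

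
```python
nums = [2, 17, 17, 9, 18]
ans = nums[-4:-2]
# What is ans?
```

nums has length 5. The slice nums[-4:-2] selects indices [1, 2] (1->17, 2->17), giving [17, 17].

[17, 17]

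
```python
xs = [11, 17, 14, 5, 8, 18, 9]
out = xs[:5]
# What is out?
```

xs has length 7. The slice xs[:5] selects indices [0, 1, 2, 3, 4] (0->11, 1->17, 2->14, 3->5, 4->8), giving [11, 17, 14, 5, 8].

[11, 17, 14, 5, 8]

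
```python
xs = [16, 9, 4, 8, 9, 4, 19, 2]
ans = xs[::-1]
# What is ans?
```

xs has length 8. The slice xs[::-1] selects indices [7, 6, 5, 4, 3, 2, 1, 0] (7->2, 6->19, 5->4, 4->9, 3->8, 2->4, 1->9, 0->16), giving [2, 19, 4, 9, 8, 4, 9, 16].

[2, 19, 4, 9, 8, 4, 9, 16]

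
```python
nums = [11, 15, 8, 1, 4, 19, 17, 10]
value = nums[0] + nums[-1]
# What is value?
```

nums has length 8. nums[0] = 11.
nums has length 8. Negative index -1 maps to positive index 8 + (-1) = 7. nums[7] = 10.
Sum: 11 + 10 = 21.

21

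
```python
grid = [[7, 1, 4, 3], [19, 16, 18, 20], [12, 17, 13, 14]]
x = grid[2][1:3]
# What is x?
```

grid[2] = [12, 17, 13, 14]. grid[2] has length 4. The slice grid[2][1:3] selects indices [1, 2] (1->17, 2->13), giving [17, 13].

[17, 13]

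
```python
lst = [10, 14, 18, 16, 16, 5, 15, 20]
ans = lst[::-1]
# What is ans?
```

lst has length 8. The slice lst[::-1] selects indices [7, 6, 5, 4, 3, 2, 1, 0] (7->20, 6->15, 5->5, 4->16, 3->16, 2->18, 1->14, 0->10), giving [20, 15, 5, 16, 16, 18, 14, 10].

[20, 15, 5, 16, 16, 18, 14, 10]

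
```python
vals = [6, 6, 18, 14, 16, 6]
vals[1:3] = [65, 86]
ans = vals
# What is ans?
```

vals starts as [6, 6, 18, 14, 16, 6] (length 6). The slice vals[1:3] covers indices [1, 2] with values [6, 18]. Replacing that slice with [65, 86] (same length) produces [6, 65, 86, 14, 16, 6].

[6, 65, 86, 14, 16, 6]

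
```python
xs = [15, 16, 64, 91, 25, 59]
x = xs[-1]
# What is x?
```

xs has length 6. Negative index -1 maps to positive index 6 + (-1) = 5. xs[5] = 59.

59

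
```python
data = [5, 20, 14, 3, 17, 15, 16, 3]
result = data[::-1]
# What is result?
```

data has length 8. The slice data[::-1] selects indices [7, 6, 5, 4, 3, 2, 1, 0] (7->3, 6->16, 5->15, 4->17, 3->3, 2->14, 1->20, 0->5), giving [3, 16, 15, 17, 3, 14, 20, 5].

[3, 16, 15, 17, 3, 14, 20, 5]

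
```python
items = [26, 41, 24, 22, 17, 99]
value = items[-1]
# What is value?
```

items has length 6. Negative index -1 maps to positive index 6 + (-1) = 5. items[5] = 99.

99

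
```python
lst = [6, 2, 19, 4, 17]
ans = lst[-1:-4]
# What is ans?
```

lst has length 5. The slice lst[-1:-4] resolves to an empty index range, so the result is [].

[]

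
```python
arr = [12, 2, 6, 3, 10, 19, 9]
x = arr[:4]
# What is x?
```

arr has length 7. The slice arr[:4] selects indices [0, 1, 2, 3] (0->12, 1->2, 2->6, 3->3), giving [12, 2, 6, 3].

[12, 2, 6, 3]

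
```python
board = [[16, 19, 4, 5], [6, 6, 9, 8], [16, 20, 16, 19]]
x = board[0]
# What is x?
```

board has 3 rows. Row 0 is [16, 19, 4, 5].

[16, 19, 4, 5]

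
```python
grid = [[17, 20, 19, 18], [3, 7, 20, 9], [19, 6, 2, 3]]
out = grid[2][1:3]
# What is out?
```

grid[2] = [19, 6, 2, 3]. grid[2] has length 4. The slice grid[2][1:3] selects indices [1, 2] (1->6, 2->2), giving [6, 2].

[6, 2]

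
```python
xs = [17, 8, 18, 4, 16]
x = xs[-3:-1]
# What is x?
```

xs has length 5. The slice xs[-3:-1] selects indices [2, 3] (2->18, 3->4), giving [18, 4].

[18, 4]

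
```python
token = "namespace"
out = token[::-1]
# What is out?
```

token has length 9. The slice token[::-1] selects indices [8, 7, 6, 5, 4, 3, 2, 1, 0] (8->'e', 7->'c', 6->'a', 5->'p', 4->'s', 3->'e', 2->'m', 1->'a', 0->'n'), giving 'ecapseman'.

'ecapseman'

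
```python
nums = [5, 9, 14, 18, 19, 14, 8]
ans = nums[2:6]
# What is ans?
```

nums has length 7. The slice nums[2:6] selects indices [2, 3, 4, 5] (2->14, 3->18, 4->19, 5->14), giving [14, 18, 19, 14].

[14, 18, 19, 14]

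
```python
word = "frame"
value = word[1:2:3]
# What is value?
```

word has length 5. The slice word[1:2:3] selects indices [1] (1->'r'), giving 'r'.

'r'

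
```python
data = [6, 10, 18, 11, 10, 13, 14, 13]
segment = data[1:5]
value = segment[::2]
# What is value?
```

data has length 8. The slice data[1:5] selects indices [1, 2, 3, 4] (1->10, 2->18, 3->11, 4->10), giving [10, 18, 11, 10]. So segment = [10, 18, 11, 10]. segment has length 4. The slice segment[::2] selects indices [0, 2] (0->10, 2->11), giving [10, 11].

[10, 11]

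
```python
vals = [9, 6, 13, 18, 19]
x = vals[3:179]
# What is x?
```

vals has length 5. The slice vals[3:179] selects indices [3, 4] (3->18, 4->19), giving [18, 19].

[18, 19]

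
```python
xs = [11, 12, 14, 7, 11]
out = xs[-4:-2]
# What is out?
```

xs has length 5. The slice xs[-4:-2] selects indices [1, 2] (1->12, 2->14), giving [12, 14].

[12, 14]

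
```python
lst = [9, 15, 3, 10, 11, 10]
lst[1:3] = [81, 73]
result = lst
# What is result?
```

lst starts as [9, 15, 3, 10, 11, 10] (length 6). The slice lst[1:3] covers indices [1, 2] with values [15, 3]. Replacing that slice with [81, 73] (same length) produces [9, 81, 73, 10, 11, 10].

[9, 81, 73, 10, 11, 10]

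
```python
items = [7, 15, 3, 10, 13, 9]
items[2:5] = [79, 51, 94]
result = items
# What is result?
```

items starts as [7, 15, 3, 10, 13, 9] (length 6). The slice items[2:5] covers indices [2, 3, 4] with values [3, 10, 13]. Replacing that slice with [79, 51, 94] (same length) produces [7, 15, 79, 51, 94, 9].

[7, 15, 79, 51, 94, 9]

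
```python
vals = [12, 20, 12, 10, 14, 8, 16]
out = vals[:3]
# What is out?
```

vals has length 7. The slice vals[:3] selects indices [0, 1, 2] (0->12, 1->20, 2->12), giving [12, 20, 12].

[12, 20, 12]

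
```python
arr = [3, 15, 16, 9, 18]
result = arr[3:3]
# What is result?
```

arr has length 5. The slice arr[3:3] resolves to an empty index range, so the result is [].

[]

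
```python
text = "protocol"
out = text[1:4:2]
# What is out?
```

text has length 8. The slice text[1:4:2] selects indices [1, 3] (1->'r', 3->'t'), giving 'rt'.

'rt'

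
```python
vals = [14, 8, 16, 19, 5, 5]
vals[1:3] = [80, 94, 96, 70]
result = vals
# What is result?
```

vals starts as [14, 8, 16, 19, 5, 5] (length 6). The slice vals[1:3] covers indices [1, 2] with values [8, 16]. Replacing that slice with [80, 94, 96, 70] (different length) produces [14, 80, 94, 96, 70, 19, 5, 5].

[14, 80, 94, 96, 70, 19, 5, 5]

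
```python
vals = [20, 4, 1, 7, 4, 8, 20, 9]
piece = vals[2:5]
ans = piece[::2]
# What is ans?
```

vals has length 8. The slice vals[2:5] selects indices [2, 3, 4] (2->1, 3->7, 4->4), giving [1, 7, 4]. So piece = [1, 7, 4]. piece has length 3. The slice piece[::2] selects indices [0, 2] (0->1, 2->4), giving [1, 4].

[1, 4]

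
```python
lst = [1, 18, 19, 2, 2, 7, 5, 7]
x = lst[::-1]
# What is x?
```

lst has length 8. The slice lst[::-1] selects indices [7, 6, 5, 4, 3, 2, 1, 0] (7->7, 6->5, 5->7, 4->2, 3->2, 2->19, 1->18, 0->1), giving [7, 5, 7, 2, 2, 19, 18, 1].

[7, 5, 7, 2, 2, 19, 18, 1]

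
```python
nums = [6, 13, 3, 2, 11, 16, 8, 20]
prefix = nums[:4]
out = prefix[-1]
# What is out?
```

nums has length 8. The slice nums[:4] selects indices [0, 1, 2, 3] (0->6, 1->13, 2->3, 3->2), giving [6, 13, 3, 2]. So prefix = [6, 13, 3, 2]. Then prefix[-1] = 2.

2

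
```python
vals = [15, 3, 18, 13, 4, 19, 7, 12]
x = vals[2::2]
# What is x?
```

vals has length 8. The slice vals[2::2] selects indices [2, 4, 6] (2->18, 4->4, 6->7), giving [18, 4, 7].

[18, 4, 7]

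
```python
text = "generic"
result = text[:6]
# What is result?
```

text has length 7. The slice text[:6] selects indices [0, 1, 2, 3, 4, 5] (0->'g', 1->'e', 2->'n', 3->'e', 4->'r', 5->'i'), giving 'generi'.

'generi'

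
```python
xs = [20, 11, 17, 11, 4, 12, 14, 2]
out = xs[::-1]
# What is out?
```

xs has length 8. The slice xs[::-1] selects indices [7, 6, 5, 4, 3, 2, 1, 0] (7->2, 6->14, 5->12, 4->4, 3->11, 2->17, 1->11, 0->20), giving [2, 14, 12, 4, 11, 17, 11, 20].

[2, 14, 12, 4, 11, 17, 11, 20]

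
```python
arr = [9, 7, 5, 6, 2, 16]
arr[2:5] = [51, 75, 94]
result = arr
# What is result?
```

arr starts as [9, 7, 5, 6, 2, 16] (length 6). The slice arr[2:5] covers indices [2, 3, 4] with values [5, 6, 2]. Replacing that slice with [51, 75, 94] (same length) produces [9, 7, 51, 75, 94, 16].

[9, 7, 51, 75, 94, 16]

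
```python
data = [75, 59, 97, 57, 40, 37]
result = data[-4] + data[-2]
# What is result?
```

data has length 6. Negative index -4 maps to positive index 6 + (-4) = 2. data[2] = 97.
data has length 6. Negative index -2 maps to positive index 6 + (-2) = 4. data[4] = 40.
Sum: 97 + 40 = 137.

137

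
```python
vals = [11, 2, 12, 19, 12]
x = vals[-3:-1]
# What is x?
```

vals has length 5. The slice vals[-3:-1] selects indices [2, 3] (2->12, 3->19), giving [12, 19].

[12, 19]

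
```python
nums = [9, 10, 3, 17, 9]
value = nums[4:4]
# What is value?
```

nums has length 5. The slice nums[4:4] resolves to an empty index range, so the result is [].

[]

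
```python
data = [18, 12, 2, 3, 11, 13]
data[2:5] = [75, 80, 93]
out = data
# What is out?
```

data starts as [18, 12, 2, 3, 11, 13] (length 6). The slice data[2:5] covers indices [2, 3, 4] with values [2, 3, 11]. Replacing that slice with [75, 80, 93] (same length) produces [18, 12, 75, 80, 93, 13].

[18, 12, 75, 80, 93, 13]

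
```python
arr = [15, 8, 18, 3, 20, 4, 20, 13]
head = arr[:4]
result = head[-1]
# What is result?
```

arr has length 8. The slice arr[:4] selects indices [0, 1, 2, 3] (0->15, 1->8, 2->18, 3->3), giving [15, 8, 18, 3]. So head = [15, 8, 18, 3]. Then head[-1] = 3.

3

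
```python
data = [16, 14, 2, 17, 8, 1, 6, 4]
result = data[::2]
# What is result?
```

data has length 8. The slice data[::2] selects indices [0, 2, 4, 6] (0->16, 2->2, 4->8, 6->6), giving [16, 2, 8, 6].

[16, 2, 8, 6]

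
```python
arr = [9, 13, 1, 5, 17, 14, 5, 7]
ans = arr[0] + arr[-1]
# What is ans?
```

arr has length 8. arr[0] = 9.
arr has length 8. Negative index -1 maps to positive index 8 + (-1) = 7. arr[7] = 7.
Sum: 9 + 7 = 16.

16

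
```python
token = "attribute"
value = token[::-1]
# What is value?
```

token has length 9. The slice token[::-1] selects indices [8, 7, 6, 5, 4, 3, 2, 1, 0] (8->'e', 7->'t', 6->'u', 5->'b', 4->'i', 3->'r', 2->'t', 1->'t', 0->'a'), giving 'etubirtta'.

'etubirtta'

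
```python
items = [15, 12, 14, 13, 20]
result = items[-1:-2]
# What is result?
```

items has length 5. The slice items[-1:-2] resolves to an empty index range, so the result is [].

[]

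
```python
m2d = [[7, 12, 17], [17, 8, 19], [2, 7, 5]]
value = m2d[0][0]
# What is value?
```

m2d[0] = [7, 12, 17]. Taking column 0 of that row yields 7.

7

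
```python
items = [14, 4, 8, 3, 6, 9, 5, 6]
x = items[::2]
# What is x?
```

items has length 8. The slice items[::2] selects indices [0, 2, 4, 6] (0->14, 2->8, 4->6, 6->5), giving [14, 8, 6, 5].

[14, 8, 6, 5]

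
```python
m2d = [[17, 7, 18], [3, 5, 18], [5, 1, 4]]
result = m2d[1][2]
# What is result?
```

m2d[1] = [3, 5, 18]. Taking column 2 of that row yields 18.

18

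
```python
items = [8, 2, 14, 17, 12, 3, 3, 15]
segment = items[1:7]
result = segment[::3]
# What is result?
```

items has length 8. The slice items[1:7] selects indices [1, 2, 3, 4, 5, 6] (1->2, 2->14, 3->17, 4->12, 5->3, 6->3), giving [2, 14, 17, 12, 3, 3]. So segment = [2, 14, 17, 12, 3, 3]. segment has length 6. The slice segment[::3] selects indices [0, 3] (0->2, 3->12), giving [2, 12].

[2, 12]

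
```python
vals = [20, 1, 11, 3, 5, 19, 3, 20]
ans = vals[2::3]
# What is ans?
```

vals has length 8. The slice vals[2::3] selects indices [2, 5] (2->11, 5->19), giving [11, 19].

[11, 19]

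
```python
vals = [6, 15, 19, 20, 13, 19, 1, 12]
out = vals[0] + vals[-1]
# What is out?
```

vals has length 8. vals[0] = 6.
vals has length 8. Negative index -1 maps to positive index 8 + (-1) = 7. vals[7] = 12.
Sum: 6 + 12 = 18.

18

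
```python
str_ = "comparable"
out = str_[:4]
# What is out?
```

str_ has length 10. The slice str_[:4] selects indices [0, 1, 2, 3] (0->'c', 1->'o', 2->'m', 3->'p'), giving 'comp'.

'comp'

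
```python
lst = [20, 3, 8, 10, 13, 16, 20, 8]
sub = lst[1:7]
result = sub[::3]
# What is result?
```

lst has length 8. The slice lst[1:7] selects indices [1, 2, 3, 4, 5, 6] (1->3, 2->8, 3->10, 4->13, 5->16, 6->20), giving [3, 8, 10, 13, 16, 20]. So sub = [3, 8, 10, 13, 16, 20]. sub has length 6. The slice sub[::3] selects indices [0, 3] (0->3, 3->13), giving [3, 13].

[3, 13]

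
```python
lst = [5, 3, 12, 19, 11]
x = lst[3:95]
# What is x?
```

lst has length 5. The slice lst[3:95] selects indices [3, 4] (3->19, 4->11), giving [19, 11].

[19, 11]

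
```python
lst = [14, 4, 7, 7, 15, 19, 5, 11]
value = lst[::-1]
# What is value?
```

lst has length 8. The slice lst[::-1] selects indices [7, 6, 5, 4, 3, 2, 1, 0] (7->11, 6->5, 5->19, 4->15, 3->7, 2->7, 1->4, 0->14), giving [11, 5, 19, 15, 7, 7, 4, 14].

[11, 5, 19, 15, 7, 7, 4, 14]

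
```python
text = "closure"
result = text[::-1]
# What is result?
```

text has length 7. The slice text[::-1] selects indices [6, 5, 4, 3, 2, 1, 0] (6->'e', 5->'r', 4->'u', 3->'s', 2->'o', 1->'l', 0->'c'), giving 'erusolc'.

'erusolc'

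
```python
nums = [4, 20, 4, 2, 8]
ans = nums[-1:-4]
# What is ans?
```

nums has length 5. The slice nums[-1:-4] resolves to an empty index range, so the result is [].

[]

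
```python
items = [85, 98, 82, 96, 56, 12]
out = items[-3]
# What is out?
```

items has length 6. Negative index -3 maps to positive index 6 + (-3) = 3. items[3] = 96.

96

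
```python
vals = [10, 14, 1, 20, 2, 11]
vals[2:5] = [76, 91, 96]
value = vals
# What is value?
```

vals starts as [10, 14, 1, 20, 2, 11] (length 6). The slice vals[2:5] covers indices [2, 3, 4] with values [1, 20, 2]. Replacing that slice with [76, 91, 96] (same length) produces [10, 14, 76, 91, 96, 11].

[10, 14, 76, 91, 96, 11]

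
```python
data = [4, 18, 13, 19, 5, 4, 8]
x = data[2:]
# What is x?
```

data has length 7. The slice data[2:] selects indices [2, 3, 4, 5, 6] (2->13, 3->19, 4->5, 5->4, 6->8), giving [13, 19, 5, 4, 8].

[13, 19, 5, 4, 8]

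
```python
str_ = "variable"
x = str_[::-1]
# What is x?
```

str_ has length 8. The slice str_[::-1] selects indices [7, 6, 5, 4, 3, 2, 1, 0] (7->'e', 6->'l', 5->'b', 4->'a', 3->'i', 2->'r', 1->'a', 0->'v'), giving 'elbairav'.

'elbairav'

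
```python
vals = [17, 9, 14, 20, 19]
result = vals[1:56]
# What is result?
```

vals has length 5. The slice vals[1:56] selects indices [1, 2, 3, 4] (1->9, 2->14, 3->20, 4->19), giving [9, 14, 20, 19].

[9, 14, 20, 19]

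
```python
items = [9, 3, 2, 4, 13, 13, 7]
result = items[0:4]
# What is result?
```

items has length 7. The slice items[0:4] selects indices [0, 1, 2, 3] (0->9, 1->3, 2->2, 3->4), giving [9, 3, 2, 4].

[9, 3, 2, 4]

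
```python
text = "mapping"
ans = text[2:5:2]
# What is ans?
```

text has length 7. The slice text[2:5:2] selects indices [2, 4] (2->'p', 4->'i'), giving 'pi'.

'pi'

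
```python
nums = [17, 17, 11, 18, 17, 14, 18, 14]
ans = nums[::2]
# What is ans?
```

nums has length 8. The slice nums[::2] selects indices [0, 2, 4, 6] (0->17, 2->11, 4->17, 6->18), giving [17, 11, 17, 18].

[17, 11, 17, 18]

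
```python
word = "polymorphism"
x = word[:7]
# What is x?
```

word has length 12. The slice word[:7] selects indices [0, 1, 2, 3, 4, 5, 6] (0->'p', 1->'o', 2->'l', 3->'y', 4->'m', 5->'o', 6->'r'), giving 'polymor'.

'polymor'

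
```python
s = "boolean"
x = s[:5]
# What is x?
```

s has length 7. The slice s[:5] selects indices [0, 1, 2, 3, 4] (0->'b', 1->'o', 2->'o', 3->'l', 4->'e'), giving 'boole'.

'boole'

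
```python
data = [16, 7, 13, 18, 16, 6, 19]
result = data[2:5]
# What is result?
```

data has length 7. The slice data[2:5] selects indices [2, 3, 4] (2->13, 3->18, 4->16), giving [13, 18, 16].

[13, 18, 16]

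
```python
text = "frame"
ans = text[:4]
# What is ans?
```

text has length 5. The slice text[:4] selects indices [0, 1, 2, 3] (0->'f', 1->'r', 2->'a', 3->'m'), giving 'fram'.

'fram'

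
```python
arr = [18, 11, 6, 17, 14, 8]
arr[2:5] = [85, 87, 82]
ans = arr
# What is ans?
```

arr starts as [18, 11, 6, 17, 14, 8] (length 6). The slice arr[2:5] covers indices [2, 3, 4] with values [6, 17, 14]. Replacing that slice with [85, 87, 82] (same length) produces [18, 11, 85, 87, 82, 8].

[18, 11, 85, 87, 82, 8]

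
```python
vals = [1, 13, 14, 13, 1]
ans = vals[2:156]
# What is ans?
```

vals has length 5. The slice vals[2:156] selects indices [2, 3, 4] (2->14, 3->13, 4->1), giving [14, 13, 1].

[14, 13, 1]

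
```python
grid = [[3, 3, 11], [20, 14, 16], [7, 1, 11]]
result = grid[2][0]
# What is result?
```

grid[2] = [7, 1, 11]. Taking column 0 of that row yields 7.

7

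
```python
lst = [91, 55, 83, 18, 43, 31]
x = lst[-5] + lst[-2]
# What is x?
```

lst has length 6. Negative index -5 maps to positive index 6 + (-5) = 1. lst[1] = 55.
lst has length 6. Negative index -2 maps to positive index 6 + (-2) = 4. lst[4] = 43.
Sum: 55 + 43 = 98.

98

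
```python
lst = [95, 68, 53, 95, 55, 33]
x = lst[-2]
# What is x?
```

lst has length 6. Negative index -2 maps to positive index 6 + (-2) = 4. lst[4] = 55.

55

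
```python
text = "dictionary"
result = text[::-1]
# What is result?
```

text has length 10. The slice text[::-1] selects indices [9, 8, 7, 6, 5, 4, 3, 2, 1, 0] (9->'y', 8->'r', 7->'a', 6->'n', 5->'o', 4->'i', 3->'t', 2->'c', 1->'i', 0->'d'), giving 'yranoitcid'.

'yranoitcid'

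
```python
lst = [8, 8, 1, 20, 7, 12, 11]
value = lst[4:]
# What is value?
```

lst has length 7. The slice lst[4:] selects indices [4, 5, 6] (4->7, 5->12, 6->11), giving [7, 12, 11].

[7, 12, 11]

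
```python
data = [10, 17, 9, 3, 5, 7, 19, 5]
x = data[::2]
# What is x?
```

data has length 8. The slice data[::2] selects indices [0, 2, 4, 6] (0->10, 2->9, 4->5, 6->19), giving [10, 9, 5, 19].

[10, 9, 5, 19]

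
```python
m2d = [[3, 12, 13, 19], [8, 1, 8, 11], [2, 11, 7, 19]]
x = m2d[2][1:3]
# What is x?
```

m2d[2] = [2, 11, 7, 19]. m2d[2] has length 4. The slice m2d[2][1:3] selects indices [1, 2] (1->11, 2->7), giving [11, 7].

[11, 7]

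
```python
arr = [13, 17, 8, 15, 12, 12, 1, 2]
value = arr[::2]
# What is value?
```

arr has length 8. The slice arr[::2] selects indices [0, 2, 4, 6] (0->13, 2->8, 4->12, 6->1), giving [13, 8, 12, 1].

[13, 8, 12, 1]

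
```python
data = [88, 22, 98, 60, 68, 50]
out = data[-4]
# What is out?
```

data has length 6. Negative index -4 maps to positive index 6 + (-4) = 2. data[2] = 98.

98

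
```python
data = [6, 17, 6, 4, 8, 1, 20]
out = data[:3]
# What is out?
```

data has length 7. The slice data[:3] selects indices [0, 1, 2] (0->6, 1->17, 2->6), giving [6, 17, 6].

[6, 17, 6]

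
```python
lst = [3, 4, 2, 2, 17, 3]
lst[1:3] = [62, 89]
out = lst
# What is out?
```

lst starts as [3, 4, 2, 2, 17, 3] (length 6). The slice lst[1:3] covers indices [1, 2] with values [4, 2]. Replacing that slice with [62, 89] (same length) produces [3, 62, 89, 2, 17, 3].

[3, 62, 89, 2, 17, 3]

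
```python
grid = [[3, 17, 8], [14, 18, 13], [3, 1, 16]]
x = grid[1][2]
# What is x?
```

grid[1] = [14, 18, 13]. Taking column 2 of that row yields 13.

13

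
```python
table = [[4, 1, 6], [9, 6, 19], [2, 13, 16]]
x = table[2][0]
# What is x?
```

table[2] = [2, 13, 16]. Taking column 0 of that row yields 2.

2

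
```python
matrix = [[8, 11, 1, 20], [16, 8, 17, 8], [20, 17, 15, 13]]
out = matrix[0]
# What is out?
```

matrix has 3 rows. Row 0 is [8, 11, 1, 20].

[8, 11, 1, 20]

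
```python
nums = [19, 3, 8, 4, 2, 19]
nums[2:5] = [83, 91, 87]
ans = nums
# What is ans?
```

nums starts as [19, 3, 8, 4, 2, 19] (length 6). The slice nums[2:5] covers indices [2, 3, 4] with values [8, 4, 2]. Replacing that slice with [83, 91, 87] (same length) produces [19, 3, 83, 91, 87, 19].

[19, 3, 83, 91, 87, 19]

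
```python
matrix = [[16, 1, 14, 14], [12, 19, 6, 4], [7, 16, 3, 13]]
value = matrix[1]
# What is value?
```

matrix has 3 rows. Row 1 is [12, 19, 6, 4].

[12, 19, 6, 4]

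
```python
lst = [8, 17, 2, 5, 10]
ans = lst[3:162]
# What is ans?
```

lst has length 5. The slice lst[3:162] selects indices [3, 4] (3->5, 4->10), giving [5, 10].

[5, 10]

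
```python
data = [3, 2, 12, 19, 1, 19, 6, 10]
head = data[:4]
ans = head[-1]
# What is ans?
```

data has length 8. The slice data[:4] selects indices [0, 1, 2, 3] (0->3, 1->2, 2->12, 3->19), giving [3, 2, 12, 19]. So head = [3, 2, 12, 19]. Then head[-1] = 19.

19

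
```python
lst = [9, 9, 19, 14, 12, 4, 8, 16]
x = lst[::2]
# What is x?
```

lst has length 8. The slice lst[::2] selects indices [0, 2, 4, 6] (0->9, 2->19, 4->12, 6->8), giving [9, 19, 12, 8].

[9, 19, 12, 8]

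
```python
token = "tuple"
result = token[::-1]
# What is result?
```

token has length 5. The slice token[::-1] selects indices [4, 3, 2, 1, 0] (4->'e', 3->'l', 2->'p', 1->'u', 0->'t'), giving 'elput'.

'elput'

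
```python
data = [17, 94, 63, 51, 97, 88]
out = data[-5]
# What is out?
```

data has length 6. Negative index -5 maps to positive index 6 + (-5) = 1. data[1] = 94.

94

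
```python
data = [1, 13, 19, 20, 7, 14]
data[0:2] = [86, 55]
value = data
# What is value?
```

data starts as [1, 13, 19, 20, 7, 14] (length 6). The slice data[0:2] covers indices [0, 1] with values [1, 13]. Replacing that slice with [86, 55] (same length) produces [86, 55, 19, 20, 7, 14].

[86, 55, 19, 20, 7, 14]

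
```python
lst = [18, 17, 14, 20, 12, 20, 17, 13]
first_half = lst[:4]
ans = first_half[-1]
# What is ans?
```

lst has length 8. The slice lst[:4] selects indices [0, 1, 2, 3] (0->18, 1->17, 2->14, 3->20), giving [18, 17, 14, 20]. So first_half = [18, 17, 14, 20]. Then first_half[-1] = 20.

20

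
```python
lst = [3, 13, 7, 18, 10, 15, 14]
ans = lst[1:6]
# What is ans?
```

lst has length 7. The slice lst[1:6] selects indices [1, 2, 3, 4, 5] (1->13, 2->7, 3->18, 4->10, 5->15), giving [13, 7, 18, 10, 15].

[13, 7, 18, 10, 15]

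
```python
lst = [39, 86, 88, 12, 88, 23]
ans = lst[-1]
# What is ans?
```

lst has length 6. Negative index -1 maps to positive index 6 + (-1) = 5. lst[5] = 23.

23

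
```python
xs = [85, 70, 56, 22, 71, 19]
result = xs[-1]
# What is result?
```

xs has length 6. Negative index -1 maps to positive index 6 + (-1) = 5. xs[5] = 19.

19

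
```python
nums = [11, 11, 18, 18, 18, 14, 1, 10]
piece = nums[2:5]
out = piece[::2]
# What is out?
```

nums has length 8. The slice nums[2:5] selects indices [2, 3, 4] (2->18, 3->18, 4->18), giving [18, 18, 18]. So piece = [18, 18, 18]. piece has length 3. The slice piece[::2] selects indices [0, 2] (0->18, 2->18), giving [18, 18].

[18, 18]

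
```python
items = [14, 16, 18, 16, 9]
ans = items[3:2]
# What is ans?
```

items has length 5. The slice items[3:2] resolves to an empty index range, so the result is [].

[]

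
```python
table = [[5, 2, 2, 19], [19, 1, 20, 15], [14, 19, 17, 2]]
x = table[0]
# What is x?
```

table has 3 rows. Row 0 is [5, 2, 2, 19].

[5, 2, 2, 19]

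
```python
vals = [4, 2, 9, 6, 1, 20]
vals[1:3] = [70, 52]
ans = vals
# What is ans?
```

vals starts as [4, 2, 9, 6, 1, 20] (length 6). The slice vals[1:3] covers indices [1, 2] with values [2, 9]. Replacing that slice with [70, 52] (same length) produces [4, 70, 52, 6, 1, 20].

[4, 70, 52, 6, 1, 20]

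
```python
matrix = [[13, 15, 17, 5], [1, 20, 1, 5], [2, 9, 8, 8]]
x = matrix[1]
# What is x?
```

matrix has 3 rows. Row 1 is [1, 20, 1, 5].

[1, 20, 1, 5]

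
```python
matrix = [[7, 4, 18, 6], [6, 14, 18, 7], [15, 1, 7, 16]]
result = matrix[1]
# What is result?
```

matrix has 3 rows. Row 1 is [6, 14, 18, 7].

[6, 14, 18, 7]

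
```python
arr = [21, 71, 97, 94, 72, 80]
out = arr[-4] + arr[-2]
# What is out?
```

arr has length 6. Negative index -4 maps to positive index 6 + (-4) = 2. arr[2] = 97.
arr has length 6. Negative index -2 maps to positive index 6 + (-2) = 4. arr[4] = 72.
Sum: 97 + 72 = 169.

169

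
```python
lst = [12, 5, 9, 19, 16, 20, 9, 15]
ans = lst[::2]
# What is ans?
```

lst has length 8. The slice lst[::2] selects indices [0, 2, 4, 6] (0->12, 2->9, 4->16, 6->9), giving [12, 9, 16, 9].

[12, 9, 16, 9]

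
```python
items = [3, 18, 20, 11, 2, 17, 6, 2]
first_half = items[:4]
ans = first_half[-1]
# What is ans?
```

items has length 8. The slice items[:4] selects indices [0, 1, 2, 3] (0->3, 1->18, 2->20, 3->11), giving [3, 18, 20, 11]. So first_half = [3, 18, 20, 11]. Then first_half[-1] = 11.

11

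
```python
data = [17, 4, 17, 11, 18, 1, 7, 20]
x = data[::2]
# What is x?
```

data has length 8. The slice data[::2] selects indices [0, 2, 4, 6] (0->17, 2->17, 4->18, 6->7), giving [17, 17, 18, 7].

[17, 17, 18, 7]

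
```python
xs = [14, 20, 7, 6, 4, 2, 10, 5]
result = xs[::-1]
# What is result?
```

xs has length 8. The slice xs[::-1] selects indices [7, 6, 5, 4, 3, 2, 1, 0] (7->5, 6->10, 5->2, 4->4, 3->6, 2->7, 1->20, 0->14), giving [5, 10, 2, 4, 6, 7, 20, 14].

[5, 10, 2, 4, 6, 7, 20, 14]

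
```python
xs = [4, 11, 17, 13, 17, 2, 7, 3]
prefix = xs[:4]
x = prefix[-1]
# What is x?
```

xs has length 8. The slice xs[:4] selects indices [0, 1, 2, 3] (0->4, 1->11, 2->17, 3->13), giving [4, 11, 17, 13]. So prefix = [4, 11, 17, 13]. Then prefix[-1] = 13.

13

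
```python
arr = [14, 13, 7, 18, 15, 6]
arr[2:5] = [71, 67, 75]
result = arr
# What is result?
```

arr starts as [14, 13, 7, 18, 15, 6] (length 6). The slice arr[2:5] covers indices [2, 3, 4] with values [7, 18, 15]. Replacing that slice with [71, 67, 75] (same length) produces [14, 13, 71, 67, 75, 6].

[14, 13, 71, 67, 75, 6]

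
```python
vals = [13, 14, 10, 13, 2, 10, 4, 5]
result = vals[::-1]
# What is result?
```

vals has length 8. The slice vals[::-1] selects indices [7, 6, 5, 4, 3, 2, 1, 0] (7->5, 6->4, 5->10, 4->2, 3->13, 2->10, 1->14, 0->13), giving [5, 4, 10, 2, 13, 10, 14, 13].

[5, 4, 10, 2, 13, 10, 14, 13]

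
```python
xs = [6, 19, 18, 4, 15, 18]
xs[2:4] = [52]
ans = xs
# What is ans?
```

xs starts as [6, 19, 18, 4, 15, 18] (length 6). The slice xs[2:4] covers indices [2, 3] with values [18, 4]. Replacing that slice with [52] (different length) produces [6, 19, 52, 15, 18].

[6, 19, 52, 15, 18]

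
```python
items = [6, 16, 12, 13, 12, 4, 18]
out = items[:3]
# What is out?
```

items has length 7. The slice items[:3] selects indices [0, 1, 2] (0->6, 1->16, 2->12), giving [6, 16, 12].

[6, 16, 12]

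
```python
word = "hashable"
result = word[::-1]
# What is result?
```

word has length 8. The slice word[::-1] selects indices [7, 6, 5, 4, 3, 2, 1, 0] (7->'e', 6->'l', 5->'b', 4->'a', 3->'h', 2->'s', 1->'a', 0->'h'), giving 'elbahsah'.

'elbahsah'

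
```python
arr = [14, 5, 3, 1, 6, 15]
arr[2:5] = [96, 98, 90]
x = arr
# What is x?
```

arr starts as [14, 5, 3, 1, 6, 15] (length 6). The slice arr[2:5] covers indices [2, 3, 4] with values [3, 1, 6]. Replacing that slice with [96, 98, 90] (same length) produces [14, 5, 96, 98, 90, 15].

[14, 5, 96, 98, 90, 15]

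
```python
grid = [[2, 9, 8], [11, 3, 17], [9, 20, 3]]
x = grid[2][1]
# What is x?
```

grid[2] = [9, 20, 3]. Taking column 1 of that row yields 20.

20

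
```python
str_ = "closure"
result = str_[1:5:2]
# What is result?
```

str_ has length 7. The slice str_[1:5:2] selects indices [1, 3] (1->'l', 3->'s'), giving 'ls'.

'ls'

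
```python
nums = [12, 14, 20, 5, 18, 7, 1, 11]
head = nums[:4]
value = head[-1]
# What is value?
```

nums has length 8. The slice nums[:4] selects indices [0, 1, 2, 3] (0->12, 1->14, 2->20, 3->5), giving [12, 14, 20, 5]. So head = [12, 14, 20, 5]. Then head[-1] = 5.

5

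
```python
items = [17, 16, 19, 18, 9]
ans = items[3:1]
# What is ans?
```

items has length 5. The slice items[3:1] resolves to an empty index range, so the result is [].

[]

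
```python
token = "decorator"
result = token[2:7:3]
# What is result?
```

token has length 9. The slice token[2:7:3] selects indices [2, 5] (2->'c', 5->'a'), giving 'ca'.

'ca'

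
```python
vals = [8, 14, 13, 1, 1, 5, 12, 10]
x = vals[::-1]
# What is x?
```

vals has length 8. The slice vals[::-1] selects indices [7, 6, 5, 4, 3, 2, 1, 0] (7->10, 6->12, 5->5, 4->1, 3->1, 2->13, 1->14, 0->8), giving [10, 12, 5, 1, 1, 13, 14, 8].

[10, 12, 5, 1, 1, 13, 14, 8]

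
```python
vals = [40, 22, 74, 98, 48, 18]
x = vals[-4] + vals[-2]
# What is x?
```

vals has length 6. Negative index -4 maps to positive index 6 + (-4) = 2. vals[2] = 74.
vals has length 6. Negative index -2 maps to positive index 6 + (-2) = 4. vals[4] = 48.
Sum: 74 + 48 = 122.

122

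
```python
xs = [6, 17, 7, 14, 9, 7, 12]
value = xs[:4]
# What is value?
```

xs has length 7. The slice xs[:4] selects indices [0, 1, 2, 3] (0->6, 1->17, 2->7, 3->14), giving [6, 17, 7, 14].

[6, 17, 7, 14]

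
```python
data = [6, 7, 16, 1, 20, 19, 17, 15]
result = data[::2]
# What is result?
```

data has length 8. The slice data[::2] selects indices [0, 2, 4, 6] (0->6, 2->16, 4->20, 6->17), giving [6, 16, 20, 17].

[6, 16, 20, 17]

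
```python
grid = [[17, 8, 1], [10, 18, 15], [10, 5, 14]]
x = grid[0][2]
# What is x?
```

grid[0] = [17, 8, 1]. Taking column 2 of that row yields 1.

1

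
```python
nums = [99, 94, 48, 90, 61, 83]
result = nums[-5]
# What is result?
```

nums has length 6. Negative index -5 maps to positive index 6 + (-5) = 1. nums[1] = 94.

94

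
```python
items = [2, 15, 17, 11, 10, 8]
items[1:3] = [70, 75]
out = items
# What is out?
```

items starts as [2, 15, 17, 11, 10, 8] (length 6). The slice items[1:3] covers indices [1, 2] with values [15, 17]. Replacing that slice with [70, 75] (same length) produces [2, 70, 75, 11, 10, 8].

[2, 70, 75, 11, 10, 8]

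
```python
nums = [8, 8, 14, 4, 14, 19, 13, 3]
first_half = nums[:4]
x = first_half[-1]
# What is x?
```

nums has length 8. The slice nums[:4] selects indices [0, 1, 2, 3] (0->8, 1->8, 2->14, 3->4), giving [8, 8, 14, 4]. So first_half = [8, 8, 14, 4]. Then first_half[-1] = 4.

4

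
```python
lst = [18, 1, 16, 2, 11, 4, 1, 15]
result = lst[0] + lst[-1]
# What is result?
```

lst has length 8. lst[0] = 18.
lst has length 8. Negative index -1 maps to positive index 8 + (-1) = 7. lst[7] = 15.
Sum: 18 + 15 = 33.

33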